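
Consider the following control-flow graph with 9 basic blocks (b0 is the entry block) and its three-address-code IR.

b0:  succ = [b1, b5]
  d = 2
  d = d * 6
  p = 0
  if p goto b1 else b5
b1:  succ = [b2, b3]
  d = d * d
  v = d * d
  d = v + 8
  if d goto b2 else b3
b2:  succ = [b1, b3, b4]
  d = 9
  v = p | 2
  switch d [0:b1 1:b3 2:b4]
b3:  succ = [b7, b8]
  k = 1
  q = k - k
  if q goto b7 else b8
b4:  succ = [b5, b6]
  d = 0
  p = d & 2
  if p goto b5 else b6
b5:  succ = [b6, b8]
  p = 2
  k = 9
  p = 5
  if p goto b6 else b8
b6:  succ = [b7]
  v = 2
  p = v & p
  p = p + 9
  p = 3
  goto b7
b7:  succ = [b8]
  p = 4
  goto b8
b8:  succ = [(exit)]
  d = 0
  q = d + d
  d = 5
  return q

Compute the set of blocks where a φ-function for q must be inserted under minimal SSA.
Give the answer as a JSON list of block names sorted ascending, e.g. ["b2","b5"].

Answer: ["b7", "b8"]

Analysis:
idom tree: b1←b0 b2←b1 b3←b1 b4←b2 b5←b0 b6←b0 b7←b0 b8←b0
Dom∩ at merges:
  b1: preds {b0,b2}: {b0} ∩ {b0,b1,b2} = {b0}; idom=b0
  b3: preds {b1,b2}: {b0,b1} ∩ {b0,b1,b2} = {b0,b1}; idom=b1
  b5: preds {b0,b4}: {b0} ∩ {b0,b1,b2,b4} = {b0}; idom=b0
  b6: preds {b4,b5}: {b0,b1,b2,b4} ∩ {b0,b5} = {b0}; idom=b0
  b7: preds {b3,b6}: {b0,b1,b3} ∩ {b0,b6} = {b0}; idom=b0
  b8: preds {b3,b5,b7}: {b0,b1,b3} ∩ {b0,b5} ∩ {b0,b7} = {b0}; idom=b0

Frontier:
  join b1 pred b0: · stop@b0
  join b1 pred b2: b2→b1 stop@b0
  join b3 pred b1: · stop@b1
  join b3 pred b2: b2 stop@b1
  join b5 pred b0: · stop@b0
  join b5 pred b4: b4→b2→b1 stop@b0
  join b6 pred b4: b4→b2→b1 stop@b0
  join b6 pred b5: b5 stop@b0
  join b7 pred b3: b3→b1 stop@b0
  join b7 pred b6: b6 stop@b0
  join b8 pred b3: b3→b1 stop@b0
  join b8 pred b5: b5 stop@b0
  join b8 pred b7: b7 stop@b0
  b0: DF=∅
  b1: DF={b1,b5,b6,b7,b8}
  b2: DF={b1,b3,b5,b6}
  b3: DF={b7,b8}
  b4: DF={b5,b6}
  b5: DF={b6,b8}
  b6: DF={b7}
  b7: DF={b8}
  b8: DF=∅

φ for q: defs {b3,b8}
  DF⁺ = {b7,b8}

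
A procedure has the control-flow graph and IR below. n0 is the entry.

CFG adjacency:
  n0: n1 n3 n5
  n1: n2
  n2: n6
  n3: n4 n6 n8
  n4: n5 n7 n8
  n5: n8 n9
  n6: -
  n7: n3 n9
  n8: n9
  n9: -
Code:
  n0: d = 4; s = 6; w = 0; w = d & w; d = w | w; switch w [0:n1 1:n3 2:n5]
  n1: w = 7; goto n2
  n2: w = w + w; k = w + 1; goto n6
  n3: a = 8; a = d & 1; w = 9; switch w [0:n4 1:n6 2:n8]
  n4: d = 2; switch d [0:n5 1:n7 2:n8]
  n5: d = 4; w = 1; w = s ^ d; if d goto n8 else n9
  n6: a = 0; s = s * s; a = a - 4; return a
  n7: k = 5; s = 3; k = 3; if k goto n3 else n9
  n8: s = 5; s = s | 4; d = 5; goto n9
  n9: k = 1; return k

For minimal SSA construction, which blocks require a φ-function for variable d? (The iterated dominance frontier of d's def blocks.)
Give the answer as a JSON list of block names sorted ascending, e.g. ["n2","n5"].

idom tree: n1←n0 n2←n1 n3←n0 n4←n3 n5←n0 n6←n0 n7←n4 n8←n0 n9←n0
Dom∩ at merges:
  n3: preds {n0,n7}: {n0} ∩ {n0,n3,n4,n7} = {n0}; idom=n0
  n5: preds {n0,n4}: {n0} ∩ {n0,n3,n4} = {n0}; idom=n0
  n6: preds {n2,n3}: {n0,n1,n2} ∩ {n0,n3} = {n0}; idom=n0
  n8: preds {n3,n4,n5}: {n0,n3} ∩ {n0,n3,n4} ∩ {n0,n5} = {n0}; idom=n0
  n9: preds {n5,n7,n8}: {n0,n5} ∩ {n0,n3,n4,n7} ∩ {n0,n8} = {n0}; idom=n0

Frontier:
  join n3 pred n0: · stop@n0
  join n3 pred n7: n7→n4→n3 stop@n0
  join n5 pred n0: · stop@n0
  join n5 pred n4: n4→n3 stop@n0
  join n6 pred n2: n2→n1 stop@n0
  join n6 pred n3: n3 stop@n0
  join n8 pred n3: n3 stop@n0
  join n8 pred n4: n4→n3 stop@n0
  join n8 pred n5: n5 stop@n0
  join n9 pred n5: n5 stop@n0
  join n9 pred n7: n7→n4→n3 stop@n0
  join n9 pred n8: n8 stop@n0
  DF(n0)=∅
  DF(n1)={n6}
  DF(n2)={n6}
  DF(n3)={n3,n5,n6,n8,n9}
  DF(n4)={n3,n5,n8,n9}
  DF(n5)={n8,n9}
  DF(n6)=∅
  DF(n7)={n3,n9}
  DF(n8)={n9}
  DF(n9)=∅

φ for d: defs {n0,n4,n5,n8}
  DF⁺ = {n3,n5,n6,n8,n9}

Answer: ["n3", "n5", "n6", "n8", "n9"]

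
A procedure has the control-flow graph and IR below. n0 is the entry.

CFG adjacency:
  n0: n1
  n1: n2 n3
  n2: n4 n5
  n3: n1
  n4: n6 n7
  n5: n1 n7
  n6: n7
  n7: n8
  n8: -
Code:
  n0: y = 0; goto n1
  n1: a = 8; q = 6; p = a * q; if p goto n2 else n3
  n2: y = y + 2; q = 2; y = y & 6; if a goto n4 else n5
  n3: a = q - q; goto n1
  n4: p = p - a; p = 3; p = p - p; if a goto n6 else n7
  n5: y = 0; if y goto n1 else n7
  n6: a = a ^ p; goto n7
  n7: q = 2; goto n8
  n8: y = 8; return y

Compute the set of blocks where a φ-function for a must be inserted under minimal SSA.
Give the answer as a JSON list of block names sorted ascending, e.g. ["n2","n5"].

Answer: ["n1", "n7"]

Analysis:
idom tree: n1←n0 n2←n1 n3←n1 n4←n2 n5←n2 n6←n4 n7←n2 n8←n7
Dom∩ at merges:
  n1: preds {n0,n3,n5}: {n0} ∩ {n0,n1,n3} ∩ {n0,n1,n2,n5} = {n0}; idom=n0
  n7: preds {n4,n5,n6}: {n0,n1,n2,n4} ∩ {n0,n1,n2,n5} ∩ {n0,n1,n2,n4,n6} = {n0,n1,n2}; idom=n2

Frontier:
  n1←n0: walk · to n0
  n1←n3: walk n3→n1 to n0
  n1←n5: walk n5→n2→n1 to n0
  n7←n4: walk n4 to n2
  n7←n5: walk n5 to n2
  n7←n6: walk n6→n4 to n2
  DF(n0)=∅
  DF(n1)={n1}
  DF(n2)={n1}
  DF(n3)={n1}
  DF(n4)={n7}
  DF(n5)={n1,n7}
  DF(n6)={n7}
  DF(n7)=∅
  DF(n8)=∅

φ for a: defs {n1,n3,n6}
  DF⁺ = {n1,n7}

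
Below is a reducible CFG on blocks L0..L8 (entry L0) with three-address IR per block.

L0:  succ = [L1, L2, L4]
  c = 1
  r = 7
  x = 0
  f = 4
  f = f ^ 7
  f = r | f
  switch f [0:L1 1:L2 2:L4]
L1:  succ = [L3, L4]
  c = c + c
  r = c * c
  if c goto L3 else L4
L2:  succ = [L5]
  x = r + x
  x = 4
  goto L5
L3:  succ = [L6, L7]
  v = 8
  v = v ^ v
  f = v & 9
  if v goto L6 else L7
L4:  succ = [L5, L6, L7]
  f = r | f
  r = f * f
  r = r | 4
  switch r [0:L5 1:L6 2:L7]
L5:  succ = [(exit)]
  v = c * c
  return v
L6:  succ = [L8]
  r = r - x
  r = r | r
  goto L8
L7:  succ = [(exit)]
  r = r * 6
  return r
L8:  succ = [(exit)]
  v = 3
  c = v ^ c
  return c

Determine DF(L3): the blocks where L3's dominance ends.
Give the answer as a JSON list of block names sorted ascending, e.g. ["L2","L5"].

Answer: ["L6", "L7"]

Derivation:
idom tree: L1←L0 L2←L0 L3←L1 L4←L0 L5←L0 L6←L0 L7←L0 L8←L6
Dom∩ at merges:
  L4: preds {L0,L1}: {L0} ∩ {L0,L1} = {L0}; idom=L0
  L5: preds {L2,L4}: {L0,L2} ∩ {L0,L4} = {L0}; idom=L0
  L6: preds {L3,L4}: {L0,L1,L3} ∩ {L0,L4} = {L0}; idom=L0
  L7: preds {L3,L4}: {L0,L1,L3} ∩ {L0,L4} = {L0}; idom=L0

Frontier:
  L4←L0: walk · to L0
  L4←L1: walk L1 to L0
  L5←L2: walk L2 to L0
  L5←L4: walk L4 to L0
  L6←L3: walk L3→L1 to L0
  L6←L4: walk L4 to L0
  L7←L3: walk L3→L1 to L0
  L7←L4: walk L4 to L0
  L0 → ∅
  L1 → {L4,L6,L7}
  L2 → {L5}
  L3 → {L6,L7}
  L4 → {L5,L6,L7}
  L5 → ∅
  L6 → ∅
  L7 → ∅
  L8 → ∅

DF(L3) = ["L6", "L7"]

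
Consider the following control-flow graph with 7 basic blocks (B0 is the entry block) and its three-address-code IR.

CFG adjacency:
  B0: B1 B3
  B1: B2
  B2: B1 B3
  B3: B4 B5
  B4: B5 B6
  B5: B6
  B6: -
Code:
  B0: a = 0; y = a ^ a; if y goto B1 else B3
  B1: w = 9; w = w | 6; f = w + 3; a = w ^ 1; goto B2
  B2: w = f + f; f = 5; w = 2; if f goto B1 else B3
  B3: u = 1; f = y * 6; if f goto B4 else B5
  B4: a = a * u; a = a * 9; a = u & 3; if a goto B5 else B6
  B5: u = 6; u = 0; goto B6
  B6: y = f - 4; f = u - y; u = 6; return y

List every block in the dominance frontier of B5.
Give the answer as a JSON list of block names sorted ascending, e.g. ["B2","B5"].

Answer: ["B6"]

Analysis:
idom tree: B1←B0 B2←B1 B3←B0 B4←B3 B5←B3 B6←B3
Dom∩ at merges:
  B1: preds {B0,B2}: {B0} ∩ {B0,B1,B2} = {B0}; idom=B0
  B3: preds {B0,B2}: {B0} ∩ {B0,B1,B2} = {B0}; idom=B0
  B5: preds {B3,B4}: {B0,B3} ∩ {B0,B3,B4} = {B0,B3}; idom=B3
  B6: preds {B4,B5}: {B0,B3,B4} ∩ {B0,B3,B5} = {B0,B3}; idom=B3

DF derivation:
  join B1 pred B0: · stop@B0
  join B1 pred B2: B2→B1 stop@B0
  join B3 pred B0: · stop@B0
  join B3 pred B2: B2→B1 stop@B0
  join B5 pred B3: · stop@B3
  join B5 pred B4: B4 stop@B3
  join B6 pred B4: B4 stop@B3
  join B6 pred B5: B5 stop@B3
  B0 → ∅
  B1 → {B1,B3}
  B2 → {B1,B3}
  B3 → ∅
  B4 → {B5,B6}
  B5 → {B6}
  B6 → ∅

DF(B5) = ["B6"]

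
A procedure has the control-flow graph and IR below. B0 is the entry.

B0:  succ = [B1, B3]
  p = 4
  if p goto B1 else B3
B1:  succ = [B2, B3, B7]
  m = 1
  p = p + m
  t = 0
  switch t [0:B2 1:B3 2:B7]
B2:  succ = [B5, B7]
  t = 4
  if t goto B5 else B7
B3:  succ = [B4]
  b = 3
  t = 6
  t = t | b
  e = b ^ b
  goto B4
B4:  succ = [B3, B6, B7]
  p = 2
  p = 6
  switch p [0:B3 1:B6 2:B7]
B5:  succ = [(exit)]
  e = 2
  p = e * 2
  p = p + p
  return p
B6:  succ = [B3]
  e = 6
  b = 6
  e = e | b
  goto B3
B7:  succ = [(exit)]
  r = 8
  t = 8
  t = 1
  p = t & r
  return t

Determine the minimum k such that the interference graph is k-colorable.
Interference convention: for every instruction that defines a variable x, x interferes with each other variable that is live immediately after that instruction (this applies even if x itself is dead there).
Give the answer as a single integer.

Answer: 2

Analysis:
Block summaries:
  B0 def {p} use ∅
  B1 def {m,p,t} use {p}
  B2 def {t} use ∅
  B3 def {b,e,t} use ∅
  B4 def {p} use ∅
  B5 def {e,p} use ∅
  B6 def {b,e} use ∅
  B7 def {p,r,t} use ∅

Liveness:
  B0: in=∅ out={p}
  B1: in={p} out=∅
  B2: in=∅ out=∅
  B3: in=∅ out=∅
  B4: in=∅ out=∅
  B5: in=∅ out=∅
  B6: in=∅ out=∅
  B7: in=∅ out=∅

Interference:
  b: {e,t}
  e: {b}
  m: {p}
  p: {m,t}
  r: {t}
  t: {b,p,r}

Chromatic number:
  {b,e} pairwise interfere (2-clique) ⇒ χ ≥ 2
  2-colouring: R0={e,m,t}  R1={b,p,r}
  χ = 2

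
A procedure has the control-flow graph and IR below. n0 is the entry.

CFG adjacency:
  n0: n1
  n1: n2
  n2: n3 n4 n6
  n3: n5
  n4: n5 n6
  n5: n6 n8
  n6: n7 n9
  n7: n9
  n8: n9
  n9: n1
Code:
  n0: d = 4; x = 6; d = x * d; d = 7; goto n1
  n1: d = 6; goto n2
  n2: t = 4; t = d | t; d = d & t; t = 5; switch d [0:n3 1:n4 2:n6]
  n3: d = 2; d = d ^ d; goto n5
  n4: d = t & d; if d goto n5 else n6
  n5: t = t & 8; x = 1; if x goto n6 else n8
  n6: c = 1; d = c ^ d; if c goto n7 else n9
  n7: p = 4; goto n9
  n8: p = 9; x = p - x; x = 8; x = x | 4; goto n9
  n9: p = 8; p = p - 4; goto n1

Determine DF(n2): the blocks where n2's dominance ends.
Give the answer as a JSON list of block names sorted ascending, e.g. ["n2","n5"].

Answer: ["n1"]

Working:
idom tree: n1←n0 n2←n1 n3←n2 n4←n2 n5←n2 n6←n2 n7←n6 n8←n5 n9←n2
Dom∩ at merges:
  n1: preds {n0,n9}: {n0} ∩ {n0,n1,n2,n9} = {n0}; idom=n0
  n5: preds {n3,n4}: {n0,n1,n2,n3} ∩ {n0,n1,n2,n4} = {n0,n1,n2}; idom=n2
  n6: preds {n2,n4,n5}: {n0,n1,n2} ∩ {n0,n1,n2,n4} ∩ {n0,n1,n2,n5} = {n0,n1,n2}; idom=n2
  n9: preds {n6,n7,n8}: {n0,n1,n2,n6} ∩ {n0,n1,n2,n6,n7} ∩ {n0,n1,n2,n5,n8} = {n0,n1,n2}; idom=n2

DF derivation:
  join n1 pred n0: · stop@n0
  join n1 pred n9: n9→n2→n1 stop@n0
  join n5 pred n3: n3 stop@n2
  join n5 pred n4: n4 stop@n2
  join n6 pred n2: · stop@n2
  join n6 pred n4: n4 stop@n2
  join n6 pred n5: n5 stop@n2
  join n9 pred n6: n6 stop@n2
  join n9 pred n7: n7→n6 stop@n2
  join n9 pred n8: n8→n5 stop@n2
  DF(n0)=∅
  DF(n1)={n1}
  DF(n2)={n1}
  DF(n3)={n5}
  DF(n4)={n5,n6}
  DF(n5)={n6,n9}
  DF(n6)={n9}
  DF(n7)={n9}
  DF(n8)={n9}
  DF(n9)={n1}

DF(n2) = ["n1"]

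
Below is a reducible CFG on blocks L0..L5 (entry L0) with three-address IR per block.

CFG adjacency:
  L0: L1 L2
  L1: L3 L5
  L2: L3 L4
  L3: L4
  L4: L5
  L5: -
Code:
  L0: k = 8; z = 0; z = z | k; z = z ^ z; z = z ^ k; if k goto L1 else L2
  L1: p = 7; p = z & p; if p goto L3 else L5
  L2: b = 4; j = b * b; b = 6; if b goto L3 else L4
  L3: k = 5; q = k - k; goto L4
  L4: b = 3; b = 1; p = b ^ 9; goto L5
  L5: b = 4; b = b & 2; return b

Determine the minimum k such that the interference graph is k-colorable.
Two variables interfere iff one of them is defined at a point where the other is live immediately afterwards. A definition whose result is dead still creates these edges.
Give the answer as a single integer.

Answer: 2

Working:
Block summaries:
  L0: {k,z} / ∅
  L1: {p} / {z}
  L2: {b,j} / ∅
  L3: {k,q} / ∅
  L4: {b,p} / ∅
  L5: {b} / ∅

Backward fixpoint:
  L0 li=∅ lo={z}
  L1 li={z} lo=∅
  L2 li=∅ lo=∅
  L3 li=∅ lo=∅
  L4 li=∅ lo=∅
  L5 li=∅ lo=∅

Interference:
  b: ∅
  j: ∅
  k: {z}
  p: {z}
  q: ∅
  z: {k,p}

Registers:
  lower bound: {k,z} mutually conflict ⇒ χ ≥ 2
  assign b→c0 j→c0 k→c1 p→c1 q→c0 z→c0 — no edge inside a register ⇒ χ ≤ 2
  χ = 2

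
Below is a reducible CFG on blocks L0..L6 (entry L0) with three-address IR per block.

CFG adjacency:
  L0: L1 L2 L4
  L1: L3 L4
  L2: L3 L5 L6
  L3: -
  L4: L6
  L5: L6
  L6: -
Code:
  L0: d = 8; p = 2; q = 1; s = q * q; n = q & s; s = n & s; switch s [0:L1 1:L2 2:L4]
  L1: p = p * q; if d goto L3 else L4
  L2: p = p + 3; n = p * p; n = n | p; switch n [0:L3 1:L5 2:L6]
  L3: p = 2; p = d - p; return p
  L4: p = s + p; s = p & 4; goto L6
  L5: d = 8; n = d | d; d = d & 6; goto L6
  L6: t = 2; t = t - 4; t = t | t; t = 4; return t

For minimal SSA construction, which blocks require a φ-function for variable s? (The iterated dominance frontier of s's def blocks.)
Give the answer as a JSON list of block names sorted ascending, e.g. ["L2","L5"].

Answer: ["L6"]

Working:
idom tree: L1←L0 L2←L0 L3←L0 L4←L0 L5←L2 L6←L0
Join-block Dom:
  L3: preds {L1,L2}: {L0,L1} ∩ {L0,L2} = {L0}; idom=L0
  L4: preds {L0,L1}: {L0} ∩ {L0,L1} = {L0}; idom=L0
  L6: preds {L2,L4,L5}: {L0,L2} ∩ {L0,L4} ∩ {L0,L2,L5} = {L0}; idom=L0

DF walk-up:
  join L3 pred L1: L1 stop@L0
  join L3 pred L2: L2 stop@L0
  join L4 pred L0: · stop@L0
  join L4 pred L1: L1 stop@L0
  join L6 pred L2: L2 stop@L0
  join L6 pred L4: L4 stop@L0
  join L6 pred L5: L5→L2 stop@L0
  DF(L0)=∅
  DF(L1)={L3,L4}
  DF(L2)={L3,L6}
  DF(L3)=∅
  DF(L4)={L6}
  DF(L5)={L6}
  DF(L6)=∅

φ for s: defs {L0,L4}
  DF⁺ = {L6}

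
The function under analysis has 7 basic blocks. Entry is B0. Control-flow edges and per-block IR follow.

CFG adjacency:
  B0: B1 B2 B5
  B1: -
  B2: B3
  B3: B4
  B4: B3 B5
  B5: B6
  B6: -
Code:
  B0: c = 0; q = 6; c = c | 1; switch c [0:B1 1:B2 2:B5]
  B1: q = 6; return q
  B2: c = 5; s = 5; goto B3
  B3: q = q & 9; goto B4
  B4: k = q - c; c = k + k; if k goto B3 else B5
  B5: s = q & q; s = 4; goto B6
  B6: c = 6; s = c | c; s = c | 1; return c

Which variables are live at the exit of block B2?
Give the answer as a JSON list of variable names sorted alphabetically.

Answer: ["c", "q"]

Analysis:
Per-block:
  B0 def {c,q} use ∅
  B1 def {q} use ∅
  B2 def {c,s} use ∅
  B3 def {q} use {q}
  B4 def {c,k} use {c,q}
  B5 def {s} use {q}
  B6 def {c,s} use ∅

Live sets:
  B0 li=∅ lo={q}
  B1 li=∅ lo=∅
  B2 li={q} lo={c,q}
  B3 li={c,q} lo={c,q}
  B4 li={c,q} lo={c,q}
  B5 li={q} lo=∅
  B6 li=∅ lo=∅

live-out(B2) = ["c", "q"]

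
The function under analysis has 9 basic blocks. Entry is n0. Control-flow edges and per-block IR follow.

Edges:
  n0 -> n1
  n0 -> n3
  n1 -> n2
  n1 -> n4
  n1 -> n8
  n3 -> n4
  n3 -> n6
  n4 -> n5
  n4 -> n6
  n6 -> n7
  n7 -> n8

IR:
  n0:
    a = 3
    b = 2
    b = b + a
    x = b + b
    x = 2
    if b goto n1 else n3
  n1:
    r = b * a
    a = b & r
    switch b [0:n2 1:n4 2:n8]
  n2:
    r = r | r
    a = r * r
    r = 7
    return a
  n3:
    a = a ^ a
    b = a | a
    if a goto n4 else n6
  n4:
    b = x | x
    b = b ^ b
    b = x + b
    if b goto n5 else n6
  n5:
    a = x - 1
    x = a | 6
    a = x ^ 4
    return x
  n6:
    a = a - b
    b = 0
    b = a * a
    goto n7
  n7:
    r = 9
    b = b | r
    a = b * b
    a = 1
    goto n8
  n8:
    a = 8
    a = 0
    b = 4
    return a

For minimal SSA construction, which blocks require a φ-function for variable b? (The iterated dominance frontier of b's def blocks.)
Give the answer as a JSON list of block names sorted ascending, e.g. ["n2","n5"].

Answer: ["n4", "n6", "n8"]

Derivation:
idom tree: n1←n0 n2←n1 n3←n0 n4←n0 n5←n4 n6←n0 n7←n6 n8←n0
Join-block Dom:
  n4: preds {n1,n3}: {n0,n1} ∩ {n0,n3} = {n0}; idom=n0
  n6: preds {n3,n4}: {n0,n3} ∩ {n0,n4} = {n0}; idom=n0
  n8: preds {n1,n7}: {n0,n1} ∩ {n0,n6,n7} = {n0}; idom=n0

DF walk-up:
  n4←n1: walk n1 to n0
  n4←n3: walk n3 to n0
  n6←n3: walk n3 to n0
  n6←n4: walk n4 to n0
  n8←n1: walk n1 to n0
  n8←n7: walk n7→n6 to n0
  DF(n0)=∅
  DF(n1)={n4,n8}
  DF(n2)=∅
  DF(n3)={n4,n6}
  DF(n4)={n6}
  DF(n5)=∅
  DF(n6)={n8}
  DF(n7)={n8}
  DF(n8)=∅

φ for b: defs {n0,n3,n4,n6,n7,n8}
  DF⁺ = {n4,n6,n8}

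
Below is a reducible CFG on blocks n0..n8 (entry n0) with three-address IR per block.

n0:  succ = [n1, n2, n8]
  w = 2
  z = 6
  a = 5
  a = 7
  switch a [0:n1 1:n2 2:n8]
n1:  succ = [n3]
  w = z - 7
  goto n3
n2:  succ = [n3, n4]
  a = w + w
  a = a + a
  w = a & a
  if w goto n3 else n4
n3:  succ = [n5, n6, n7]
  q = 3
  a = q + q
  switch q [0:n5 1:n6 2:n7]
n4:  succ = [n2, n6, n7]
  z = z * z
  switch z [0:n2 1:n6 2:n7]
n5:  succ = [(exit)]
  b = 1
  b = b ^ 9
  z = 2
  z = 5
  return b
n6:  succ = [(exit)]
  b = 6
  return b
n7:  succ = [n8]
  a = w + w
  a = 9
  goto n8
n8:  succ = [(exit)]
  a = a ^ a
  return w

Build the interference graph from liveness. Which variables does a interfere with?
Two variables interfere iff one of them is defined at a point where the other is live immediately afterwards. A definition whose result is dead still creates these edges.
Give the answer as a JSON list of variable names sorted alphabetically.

Block summaries:
  n0 def {a,w,z} use ∅
  n1 def {w} use {z}
  n2 def {a,w} use {w}
  n3 def {a,q} use ∅
  n4 def {z} use {z}
  n5 def {b,z} use ∅
  n6 def {b} use ∅
  n7 def {a} use {w}
  n8 def {a} use {a,w}

Live sets:
  n0 li=∅ lo={a,w,z}
  n1 li={z} lo={w}
  n2 li={w,z} lo={w,z}
  n3 li={w} lo={w}
  n4 li={w,z} lo={w,z}
  n5 li=∅ lo=∅
  n6 li=∅ lo=∅
  n7 li={w} lo={a,w}
  n8 li={a,w} lo=∅

Conflict graph:
  a↔{q,w,z}
  b↔{z}
  q↔{a,w}
  w↔{a,q,z}
  z↔{a,b,w}

N(a) = ["q", "w", "z"]

Answer: ["q", "w", "z"]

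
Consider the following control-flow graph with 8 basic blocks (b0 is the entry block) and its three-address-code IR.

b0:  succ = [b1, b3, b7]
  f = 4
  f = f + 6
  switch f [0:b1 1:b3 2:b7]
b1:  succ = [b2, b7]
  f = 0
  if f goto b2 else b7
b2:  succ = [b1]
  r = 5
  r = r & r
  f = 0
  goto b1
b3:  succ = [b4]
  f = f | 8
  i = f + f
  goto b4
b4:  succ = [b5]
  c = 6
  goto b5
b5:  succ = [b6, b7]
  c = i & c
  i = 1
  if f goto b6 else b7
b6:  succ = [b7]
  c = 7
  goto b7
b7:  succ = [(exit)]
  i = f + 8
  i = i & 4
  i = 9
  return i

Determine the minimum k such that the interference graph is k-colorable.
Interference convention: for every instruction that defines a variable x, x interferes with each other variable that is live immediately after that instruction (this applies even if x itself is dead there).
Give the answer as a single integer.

Answer: 3

Working:
def/use:
  b0 def {f} use ∅
  b1 def {f} use ∅
  b2 def {f,r} use ∅
  b3 def {f,i} use {f}
  b4 def {c} use ∅
  b5 def {c,i} use {c,f,i}
  b6 def {c} use ∅
  b7 def {i} use {f}

Live sets:
  live b0: ∅→{f}
  live b1: ∅→{f}
  live b2: ∅→∅
  live b3: {f}→{f,i}
  live b4: {f,i}→{c,f,i}
  live b5: {c,f,i}→{f}
  live b6: {f}→{f}
  live b7: {f}→∅

Conflict graph:
  c — {f,i}
  f — {c,i}
  i — {c,f}
  r — ∅

Colouring:
  clique {c,f,i} ⇒ need ≥ 3
  3-colouring: r0={c,r}  r1={f}  r2={i}
  χ = 3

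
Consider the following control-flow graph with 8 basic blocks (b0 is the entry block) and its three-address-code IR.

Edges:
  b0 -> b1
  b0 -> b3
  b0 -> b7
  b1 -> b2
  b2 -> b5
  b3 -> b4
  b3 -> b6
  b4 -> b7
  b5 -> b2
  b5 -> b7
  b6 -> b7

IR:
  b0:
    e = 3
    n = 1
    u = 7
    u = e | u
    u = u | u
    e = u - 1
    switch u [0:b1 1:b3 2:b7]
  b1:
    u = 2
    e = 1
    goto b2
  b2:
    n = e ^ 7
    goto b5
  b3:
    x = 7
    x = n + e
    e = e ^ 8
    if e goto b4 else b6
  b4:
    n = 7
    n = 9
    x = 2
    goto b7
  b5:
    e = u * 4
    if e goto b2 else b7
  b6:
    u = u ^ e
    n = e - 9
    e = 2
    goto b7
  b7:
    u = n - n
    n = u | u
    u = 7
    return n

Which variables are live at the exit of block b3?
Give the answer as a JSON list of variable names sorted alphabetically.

Answer: ["e", "u"]

Derivation:
def/use:
  b0: {e,n,u} / ∅
  b1: {e,u} / ∅
  b2: {n} / {e}
  b3: {e,x} / {e,n}
  b4: {n,x} / ∅
  b5: {e} / {u}
  b6: {e,n,u} / {e,u}
  b7: {n,u} / {n}

Liveness:
  b0: in=∅ out={e,n,u}
  b1: in=∅ out={e,u}
  b2: in={e,u} out={n,u}
  b3: in={e,n,u} out={e,u}
  b4: in=∅ out={n}
  b5: in={n,u} out={e,n,u}
  b6: in={e,u} out={n}
  b7: in={n} out=∅

live-out(b3) = ["e", "u"]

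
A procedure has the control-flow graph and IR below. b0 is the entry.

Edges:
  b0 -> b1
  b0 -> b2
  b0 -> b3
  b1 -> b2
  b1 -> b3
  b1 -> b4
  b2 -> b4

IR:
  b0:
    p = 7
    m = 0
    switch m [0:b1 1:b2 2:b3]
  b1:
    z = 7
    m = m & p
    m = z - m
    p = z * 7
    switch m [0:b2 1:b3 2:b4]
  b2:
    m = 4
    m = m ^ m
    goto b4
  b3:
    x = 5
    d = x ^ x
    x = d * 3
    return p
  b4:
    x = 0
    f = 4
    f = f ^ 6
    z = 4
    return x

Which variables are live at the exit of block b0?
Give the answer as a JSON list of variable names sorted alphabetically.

Block summaries:
  b0: def={m,p} ue=∅
  b1: def={m,p,z} ue={m,p}
  b2: def={m} ue=∅
  b3: def={d,x} ue={p}
  b4: def={f,x,z} ue=∅

Backward fixpoint:
  b0 li=∅ lo={m,p}
  b1 li={m,p} lo={p}
  b2 li=∅ lo=∅
  b3 li={p} lo=∅
  b4 li=∅ lo=∅

live-out(b0) = ["m", "p"]

Answer: ["m", "p"]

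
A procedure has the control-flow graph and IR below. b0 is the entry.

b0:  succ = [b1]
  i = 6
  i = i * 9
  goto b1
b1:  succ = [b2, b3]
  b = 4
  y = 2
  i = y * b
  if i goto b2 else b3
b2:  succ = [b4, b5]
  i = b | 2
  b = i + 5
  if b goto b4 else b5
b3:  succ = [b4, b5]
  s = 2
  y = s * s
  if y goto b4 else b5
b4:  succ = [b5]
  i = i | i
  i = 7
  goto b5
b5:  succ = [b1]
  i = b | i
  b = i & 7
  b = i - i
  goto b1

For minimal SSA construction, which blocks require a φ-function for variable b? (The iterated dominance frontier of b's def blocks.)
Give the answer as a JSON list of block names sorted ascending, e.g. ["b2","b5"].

Answer: ["b1", "b4", "b5"]

Working:
idom tree: b1←b0 b2←b1 b3←b1 b4←b1 b5←b1
Dom at joins:
  b1: preds {b0,b5}: {b0} ∩ {b0,b1,b5} = {b0}; idom=b0
  b4: preds {b2,b3}: {b0,b1,b2} ∩ {b0,b1,b3} = {b0,b1}; idom=b1
  b5: preds {b2,b3,b4}: {b0,b1,b2} ∩ {b0,b1,b3} ∩ {b0,b1,b4} = {b0,b1}; idom=b1

DF derivation:
  b1←b0: walk · to b0
  b1←b5: walk b5→b1 to b0
  b4←b2: walk b2 to b1
  b4←b3: walk b3 to b1
  b5←b2: walk b2 to b1
  b5←b3: walk b3 to b1
  b5←b4: walk b4 to b1
  b0: DF=∅
  b1: DF={b1}
  b2: DF={b4,b5}
  b3: DF={b4,b5}
  b4: DF={b5}
  b5: DF={b1}

φ for b: defs {b1,b2,b5}
  DF⁺ = {b1,b4,b5}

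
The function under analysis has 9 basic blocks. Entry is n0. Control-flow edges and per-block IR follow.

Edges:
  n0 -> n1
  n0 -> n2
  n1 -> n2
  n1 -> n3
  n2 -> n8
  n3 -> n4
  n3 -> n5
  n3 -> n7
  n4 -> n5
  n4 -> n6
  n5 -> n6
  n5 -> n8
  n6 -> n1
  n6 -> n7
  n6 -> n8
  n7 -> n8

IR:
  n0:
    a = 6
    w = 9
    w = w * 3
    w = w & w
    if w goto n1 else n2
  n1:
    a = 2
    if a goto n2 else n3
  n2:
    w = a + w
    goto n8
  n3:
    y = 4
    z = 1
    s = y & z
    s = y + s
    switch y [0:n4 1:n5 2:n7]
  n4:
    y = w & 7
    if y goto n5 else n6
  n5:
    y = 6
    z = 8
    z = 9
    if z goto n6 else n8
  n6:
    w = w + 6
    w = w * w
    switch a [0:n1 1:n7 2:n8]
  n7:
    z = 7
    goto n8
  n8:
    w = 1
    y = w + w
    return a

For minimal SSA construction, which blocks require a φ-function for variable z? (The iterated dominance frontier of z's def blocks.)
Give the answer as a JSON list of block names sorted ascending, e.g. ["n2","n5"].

idom tree: n1←n0 n2←n0 n3←n1 n4←n3 n5←n3 n6←n3 n7←n3 n8←n0
Dom∩ at merges:
  n1: preds {n0,n6}: {n0} ∩ {n0,n1,n3,n6} = {n0}; idom=n0
  n2: preds {n0,n1}: {n0} ∩ {n0,n1} = {n0}; idom=n0
  n5: preds {n3,n4}: {n0,n1,n3} ∩ {n0,n1,n3,n4} = {n0,n1,n3}; idom=n3
  n6: preds {n4,n5}: {n0,n1,n3,n4} ∩ {n0,n1,n3,n5} = {n0,n1,n3}; idom=n3
  n7: preds {n3,n6}: {n0,n1,n3} ∩ {n0,n1,n3,n6} = {n0,n1,n3}; idom=n3
  n8: preds {n2,n5,n6,n7}: {n0,n2} ∩ {n0,n1,n3,n5} ∩ {n0,n1,n3,n6} ∩ {n0,n1,n3,n7} = {n0}; idom=n0

DF walk-up:
  join n1 pred n0: · stop@n0
  join n1 pred n6: n6→n3→n1 stop@n0
  join n2 pred n0: · stop@n0
  join n2 pred n1: n1 stop@n0
  join n5 pred n3: · stop@n3
  join n5 pred n4: n4 stop@n3
  join n6 pred n4: n4 stop@n3
  join n6 pred n5: n5 stop@n3
  join n7 pred n3: · stop@n3
  join n7 pred n6: n6 stop@n3
  join n8 pred n2: n2 stop@n0
  join n8 pred n5: n5→n3→n1 stop@n0
  join n8 pred n6: n6→n3→n1 stop@n0
  join n8 pred n7: n7→n3→n1 stop@n0
  n0 → ∅
  n1 → {n1,n2,n8}
  n2 → {n8}
  n3 → {n1,n8}
  n4 → {n5,n6}
  n5 → {n6,n8}
  n6 → {n1,n7,n8}
  n7 → {n8}
  n8 → ∅

φ for z: defs {n3,n5,n7}
  DF⁺ = {n1,n2,n6,n7,n8}

Answer: ["n1", "n2", "n6", "n7", "n8"]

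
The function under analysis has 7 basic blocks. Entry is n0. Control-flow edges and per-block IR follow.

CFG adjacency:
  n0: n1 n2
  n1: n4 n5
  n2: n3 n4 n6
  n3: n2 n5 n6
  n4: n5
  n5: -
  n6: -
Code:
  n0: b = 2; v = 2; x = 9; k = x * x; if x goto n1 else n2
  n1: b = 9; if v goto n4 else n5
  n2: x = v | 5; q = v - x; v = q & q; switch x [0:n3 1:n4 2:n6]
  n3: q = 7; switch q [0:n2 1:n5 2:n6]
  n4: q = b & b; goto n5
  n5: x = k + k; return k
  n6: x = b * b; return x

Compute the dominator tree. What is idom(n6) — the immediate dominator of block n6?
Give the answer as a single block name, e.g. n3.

Answer: n2

Analysis:
idom tree: n1←n0 n2←n0 n3←n2 n4←n0 n5←n0 n6←n2
Join-block Dom:
  n2: preds {n0,n3}: {n0} ∩ {n0,n2,n3} = {n0}; idom=n0
  n4: preds {n1,n2}: {n0,n1} ∩ {n0,n2} = {n0}; idom=n0
  n5: preds {n1,n3,n4}: {n0,n1} ∩ {n0,n2,n3} ∩ {n0,n4} = {n0}; idom=n0
  n6: preds {n2,n3}: {n0,n2} ∩ {n0,n2,n3} = {n0,n2}; idom=n2

idom(n6) = n2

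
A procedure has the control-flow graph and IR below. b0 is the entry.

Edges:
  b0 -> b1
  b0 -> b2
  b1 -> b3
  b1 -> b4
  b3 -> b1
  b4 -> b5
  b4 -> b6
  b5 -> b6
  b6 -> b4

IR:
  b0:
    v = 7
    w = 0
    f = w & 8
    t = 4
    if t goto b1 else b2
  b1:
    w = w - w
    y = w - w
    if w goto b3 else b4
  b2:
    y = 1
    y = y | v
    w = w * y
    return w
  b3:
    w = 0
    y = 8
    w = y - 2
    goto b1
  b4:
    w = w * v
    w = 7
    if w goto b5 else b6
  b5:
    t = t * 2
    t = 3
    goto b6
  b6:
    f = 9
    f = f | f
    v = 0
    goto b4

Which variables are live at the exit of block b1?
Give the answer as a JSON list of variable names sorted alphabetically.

Per-block:
  b0: def={f,t,v,w} ue=∅
  b1: def={w,y} ue={w}
  b2: def={w,y} ue={v,w}
  b3: def={w,y} ue=∅
  b4: def={w} ue={v,w}
  b5: def={t} ue={t}
  b6: def={f,v} ue=∅

Backward fixpoint:
  b0: in=∅ out={t,v,w}
  b1: in={t,v,w} out={t,v,w}
  b2: in={v,w} out=∅
  b3: in={t,v} out={t,v,w}
  b4: in={t,v,w} out={t,w}
  b5: in={t,w} out={t,w}
  b6: in={t,w} out={t,v,w}

live-out(b1) = ["t", "v", "w"]

Answer: ["t", "v", "w"]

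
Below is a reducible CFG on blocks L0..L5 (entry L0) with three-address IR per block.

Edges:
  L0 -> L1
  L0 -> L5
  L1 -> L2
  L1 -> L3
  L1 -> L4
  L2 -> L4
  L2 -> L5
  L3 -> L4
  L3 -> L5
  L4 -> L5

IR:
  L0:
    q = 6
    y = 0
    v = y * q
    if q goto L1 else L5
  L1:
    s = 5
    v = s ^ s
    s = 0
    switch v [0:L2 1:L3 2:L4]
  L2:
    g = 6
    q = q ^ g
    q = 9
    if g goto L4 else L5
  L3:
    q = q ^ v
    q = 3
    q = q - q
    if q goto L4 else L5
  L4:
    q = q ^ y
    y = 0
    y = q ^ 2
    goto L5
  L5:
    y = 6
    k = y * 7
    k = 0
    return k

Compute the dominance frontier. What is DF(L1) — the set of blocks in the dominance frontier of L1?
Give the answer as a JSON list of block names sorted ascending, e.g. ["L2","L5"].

idom tree: L1←L0 L2←L1 L3←L1 L4←L1 L5←L0
Dom at joins:
  L4: preds {L1,L2,L3}: {L0,L1} ∩ {L0,L1,L2} ∩ {L0,L1,L3} = {L0,L1}; idom=L1
  L5: preds {L0,L2,L3,L4}: {L0} ∩ {L0,L1,L2} ∩ {L0,L1,L3} ∩ {L0,L1,L4} = {L0}; idom=L0

DF walk-up:
  join L4 pred L1: · stop@L1
  join L4 pred L2: L2 stop@L1
  join L4 pred L3: L3 stop@L1
  join L5 pred L0: · stop@L0
  join L5 pred L2: L2→L1 stop@L0
  join L5 pred L3: L3→L1 stop@L0
  join L5 pred L4: L4→L1 stop@L0
  L0 → ∅
  L1 → {L5}
  L2 → {L4,L5}
  L3 → {L4,L5}
  L4 → {L5}
  L5 → ∅

DF(L1) = ["L5"]

Answer: ["L5"]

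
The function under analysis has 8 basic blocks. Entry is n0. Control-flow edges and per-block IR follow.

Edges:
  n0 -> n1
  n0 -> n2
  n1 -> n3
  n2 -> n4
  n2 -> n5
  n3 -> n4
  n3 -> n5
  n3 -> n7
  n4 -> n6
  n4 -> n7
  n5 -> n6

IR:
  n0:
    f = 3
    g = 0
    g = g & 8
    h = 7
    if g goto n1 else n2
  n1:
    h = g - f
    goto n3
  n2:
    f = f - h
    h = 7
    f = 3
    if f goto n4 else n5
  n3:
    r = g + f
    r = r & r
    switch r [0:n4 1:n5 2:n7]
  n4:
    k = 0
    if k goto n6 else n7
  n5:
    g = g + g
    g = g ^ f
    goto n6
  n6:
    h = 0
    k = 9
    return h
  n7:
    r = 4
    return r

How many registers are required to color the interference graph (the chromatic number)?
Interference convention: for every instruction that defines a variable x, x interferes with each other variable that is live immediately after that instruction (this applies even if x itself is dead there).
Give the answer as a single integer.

Per-block:
  n0 def {f,g,h} use ∅
  n1 def {h} use {f,g}
  n2 def {f,h} use {f,h}
  n3 def {r} use {f,g}
  n4 def {k} use ∅
  n5 def {g} use {f,g}
  n6 def {h,k} use ∅
  n7 def {r} use ∅

Live sets:
  n0: in=∅ out={f,g,h}
  n1: in={f,g} out={f,g}
  n2: in={f,g,h} out={f,g}
  n3: in={f,g} out={f,g}
  n4: in=∅ out=∅
  n5: in={f,g} out=∅
  n6: in=∅ out=∅
  n7: in=∅ out=∅

Conflict graph:
  f — {g,h,r}
  g — {f,h,r}
  h — {f,g,k}
  k — {h}
  r — {f,g}

Registers:
  lower bound: {f,g,h} mutually conflict ⇒ χ ≥ 3
  assign f→R0 g→R1 h→R2 k→R0 r→R2 — no edge inside a register ⇒ χ ≤ 3
  χ = 3

Answer: 3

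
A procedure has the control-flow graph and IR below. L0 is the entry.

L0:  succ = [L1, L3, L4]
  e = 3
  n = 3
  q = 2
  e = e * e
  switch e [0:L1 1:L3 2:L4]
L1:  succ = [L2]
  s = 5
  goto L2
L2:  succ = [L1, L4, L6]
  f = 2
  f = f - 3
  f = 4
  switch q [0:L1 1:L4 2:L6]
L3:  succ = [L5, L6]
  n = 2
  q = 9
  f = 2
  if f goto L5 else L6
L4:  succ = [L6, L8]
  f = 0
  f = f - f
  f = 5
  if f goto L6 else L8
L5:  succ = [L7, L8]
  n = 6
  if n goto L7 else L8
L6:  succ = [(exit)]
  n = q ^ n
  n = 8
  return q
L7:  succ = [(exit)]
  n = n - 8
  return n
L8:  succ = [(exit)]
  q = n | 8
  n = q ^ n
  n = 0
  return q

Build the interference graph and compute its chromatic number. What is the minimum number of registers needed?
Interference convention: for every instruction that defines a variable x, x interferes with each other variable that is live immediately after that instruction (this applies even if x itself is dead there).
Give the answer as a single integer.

Answer: 3

Analysis:
Block summaries:
  L0: def={e,n,q} ue=∅
  L1: def={s} ue=∅
  L2: def={f} ue={q}
  L3: def={f,n,q} ue=∅
  L4: def={f} ue=∅
  L5: def={n} ue=∅
  L6: def={n} ue={n,q}
  L7: def={n} ue={n}
  L8: def={n,q} ue={n}

Live sets:
  L0: in=∅ out={n,q}
  L1: in={n,q} out={n,q}
  L2: in={n,q} out={n,q}
  L3: in=∅ out={n,q}
  L4: in={n,q} out={n,q}
  L5: in=∅ out={n}
  L6: in={n,q} out=∅
  L7: in={n} out=∅
  L8: in={n} out=∅

Conflict graph:
  e: {n,q}
  f: {n,q}
  n: {e,f,q,s}
  q: {e,f,n,s}
  s: {n,q}

Registers:
  lower bound: {e,n,q} mutually conflict ⇒ χ ≥ 3
  3-colouring: R0={n}  R1={q}  R2={e,f,s}
  χ = 3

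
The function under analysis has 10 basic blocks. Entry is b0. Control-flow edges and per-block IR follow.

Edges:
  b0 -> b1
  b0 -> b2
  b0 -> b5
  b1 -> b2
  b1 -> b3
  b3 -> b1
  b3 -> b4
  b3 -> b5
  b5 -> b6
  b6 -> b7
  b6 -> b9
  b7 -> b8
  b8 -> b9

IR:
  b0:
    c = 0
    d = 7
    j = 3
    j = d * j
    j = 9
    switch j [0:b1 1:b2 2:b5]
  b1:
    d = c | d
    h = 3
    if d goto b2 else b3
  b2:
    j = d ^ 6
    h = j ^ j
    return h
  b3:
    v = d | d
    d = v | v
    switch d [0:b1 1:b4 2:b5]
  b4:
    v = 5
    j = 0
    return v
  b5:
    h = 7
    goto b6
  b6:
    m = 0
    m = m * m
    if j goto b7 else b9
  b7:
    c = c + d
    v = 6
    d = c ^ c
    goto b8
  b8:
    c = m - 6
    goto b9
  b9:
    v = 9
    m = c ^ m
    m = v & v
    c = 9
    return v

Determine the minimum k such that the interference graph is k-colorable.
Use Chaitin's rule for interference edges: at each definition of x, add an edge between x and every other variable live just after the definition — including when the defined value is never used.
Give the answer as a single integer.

Answer: 4

Working:
Block summaries:
  b0 def {c,d,j} use ∅
  b1 def {d,h} use {c,d}
  b2 def {h,j} use {d}
  b3 def {d,v} use {d}
  b4 def {j,v} use ∅
  b5 def {h} use ∅
  b6 def {m} use {j}
  b7 def {c,d,v} use {c,d}
  b8 def {c} use {m}
  b9 def {c,m,v} use {c,m}

Backward fixpoint:
  b0 li=∅ lo={c,d,j}
  b1 li={c,d,j} lo={c,d,j}
  b2 li={d} lo=∅
  b3 li={c,d,j} lo={c,d,j}
  b4 li=∅ lo=∅
  b5 li={c,d,j} lo={c,d,j}
  b6 li={c,d,j} lo={c,d,m}
  b7 li={c,d,m} lo={m}
  b8 li={m} lo={c,m}
  b9 li={c,m} lo=∅

Interference:
  c↔{d,h,j,m,v}
  d↔{c,h,j,m}
  h↔{c,d,j}
  j↔{c,d,h,m,v}
  m↔{c,d,j,v}
  v↔{c,j,m}

Chromatic number:
  clique {c,d,h,j} ⇒ need ≥ 4
  assign c→R0 d→R2 h→R3 j→R1 m→R3 v→R2 — no edge inside a register ⇒ χ ≤ 4
  χ = 4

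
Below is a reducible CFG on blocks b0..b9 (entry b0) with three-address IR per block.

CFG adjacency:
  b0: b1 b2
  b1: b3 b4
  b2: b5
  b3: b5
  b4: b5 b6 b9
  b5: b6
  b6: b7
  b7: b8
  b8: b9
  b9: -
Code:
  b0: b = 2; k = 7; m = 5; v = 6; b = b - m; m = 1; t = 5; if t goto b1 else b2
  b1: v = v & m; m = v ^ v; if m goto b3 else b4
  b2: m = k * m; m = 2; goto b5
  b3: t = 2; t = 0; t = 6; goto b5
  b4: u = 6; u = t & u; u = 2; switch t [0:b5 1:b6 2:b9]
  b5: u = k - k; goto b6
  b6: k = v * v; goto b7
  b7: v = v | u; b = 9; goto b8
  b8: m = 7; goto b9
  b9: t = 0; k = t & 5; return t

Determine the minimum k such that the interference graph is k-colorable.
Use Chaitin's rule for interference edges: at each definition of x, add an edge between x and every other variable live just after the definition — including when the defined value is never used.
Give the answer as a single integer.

Block summaries:
  b0: def={b,k,m,t,v} ue=∅
  b1: def={m,v} ue={m,v}
  b2: def={m} ue={k,m}
  b3: def={t} ue=∅
  b4: def={u} ue={t}
  b5: def={u} ue={k}
  b6: def={k} ue={v}
  b7: def={b,v} ue={u,v}
  b8: def={m} ue=∅
  b9: def={k,t} ue=∅

Backward fixpoint:
  live b0: ∅→{k,m,t,v}
  live b1: {k,m,t,v}→{k,t,v}
  live b2: {k,m,v}→{k,v}
  live b3: {k,v}→{k,v}
  live b4: {k,t,v}→{k,u,v}
  live b5: {k,v}→{u,v}
  live b6: {u,v}→{u,v}
  live b7: {u,v}→∅
  live b8: ∅→∅
  live b9: ∅→∅

Interference:
  b↔{k,m,v}
  k↔{b,m,t,u,v}
  m↔{b,k,t,v}
  t↔{k,m,u,v}
  u↔{k,t,v}
  v↔{b,k,m,t,u}

Colouring:
  {b,k,m,v} pairwise interfere (4-clique) ⇒ χ ≥ 4
  4-colouring: r0={k}  r1={v}  r2={m,u}  r3={b,t}
  χ = 4

Answer: 4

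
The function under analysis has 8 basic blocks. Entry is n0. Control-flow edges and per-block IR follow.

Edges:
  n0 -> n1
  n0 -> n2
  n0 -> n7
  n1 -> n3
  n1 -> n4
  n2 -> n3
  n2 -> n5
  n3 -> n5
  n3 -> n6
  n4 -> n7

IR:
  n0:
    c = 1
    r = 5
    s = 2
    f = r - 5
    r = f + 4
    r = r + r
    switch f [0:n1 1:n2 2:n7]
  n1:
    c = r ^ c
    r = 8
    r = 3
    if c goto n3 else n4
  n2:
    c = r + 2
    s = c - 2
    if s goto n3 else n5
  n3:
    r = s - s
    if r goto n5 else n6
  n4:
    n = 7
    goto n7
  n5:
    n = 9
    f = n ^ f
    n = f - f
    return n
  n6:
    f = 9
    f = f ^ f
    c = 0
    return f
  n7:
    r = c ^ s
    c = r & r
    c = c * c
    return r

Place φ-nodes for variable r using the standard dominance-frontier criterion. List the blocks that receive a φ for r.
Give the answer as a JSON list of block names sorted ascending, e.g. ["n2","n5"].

idom tree: n1←n0 n2←n0 n3←n0 n4←n1 n5←n0 n6←n3 n7←n0
Join-block Dom:
  n3: preds {n1,n2}: {n0,n1} ∩ {n0,n2} = {n0}; idom=n0
  n5: preds {n2,n3}: {n0,n2} ∩ {n0,n3} = {n0}; idom=n0
  n7: preds {n0,n4}: {n0} ∩ {n0,n1,n4} = {n0}; idom=n0

DF walk-up:
  join n3 pred n1: n1 stop@n0
  join n3 pred n2: n2 stop@n0
  join n5 pred n2: n2 stop@n0
  join n5 pred n3: n3 stop@n0
  join n7 pred n0: · stop@n0
  join n7 pred n4: n4→n1 stop@n0
  n0: DF=∅
  n1: DF={n3,n7}
  n2: DF={n3,n5}
  n3: DF={n5}
  n4: DF={n7}
  n5: DF=∅
  n6: DF=∅
  n7: DF=∅

φ for r: defs {n0,n1,n3,n7}
  DF⁺ = {n3,n5,n7}

Answer: ["n3", "n5", "n7"]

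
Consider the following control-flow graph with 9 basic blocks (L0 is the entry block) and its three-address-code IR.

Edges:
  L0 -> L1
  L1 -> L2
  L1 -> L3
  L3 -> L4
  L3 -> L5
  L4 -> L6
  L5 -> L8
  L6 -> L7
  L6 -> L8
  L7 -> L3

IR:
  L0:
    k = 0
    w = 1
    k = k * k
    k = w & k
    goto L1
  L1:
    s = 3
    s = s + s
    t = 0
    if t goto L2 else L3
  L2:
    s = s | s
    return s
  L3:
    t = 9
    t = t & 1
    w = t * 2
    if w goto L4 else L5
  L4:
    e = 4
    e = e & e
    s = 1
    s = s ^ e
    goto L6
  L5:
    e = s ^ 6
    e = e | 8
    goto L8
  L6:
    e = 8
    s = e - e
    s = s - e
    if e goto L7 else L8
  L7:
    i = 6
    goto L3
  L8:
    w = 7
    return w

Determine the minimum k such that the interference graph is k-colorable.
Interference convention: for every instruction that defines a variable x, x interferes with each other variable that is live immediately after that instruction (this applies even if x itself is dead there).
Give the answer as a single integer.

Per-block:
  L0: {k,w} / ∅
  L1: {s,t} / ∅
  L2: {s} / {s}
  L3: {t,w} / ∅
  L4: {e,s} / ∅
  L5: {e} / {s}
  L6: {e,s} / ∅
  L7: {i} / ∅
  L8: {w} / ∅

Backward fixpoint:
  L0 li=∅ lo=∅
  L1 li=∅ lo={s}
  L2 li={s} lo=∅
  L3 li={s} lo={s}
  L4 li=∅ lo=∅
  L5 li={s} lo=∅
  L6 li=∅ lo={s}
  L7 li={s} lo={s}
  L8 li=∅ lo=∅

Interfere edges:
  e: {s}
  i: {s}
  k: {w}
  s: {e,i,t,w}
  t: {s}
  w: {k,s}

Registers:
  {e,s} pairwise interfere (2-clique) ⇒ χ ≥ 2
  assign e→R1 i→R1 k→R0 s→R0 t→R1 w→R1 — no edge inside a register ⇒ χ ≤ 2
  χ = 2

Answer: 2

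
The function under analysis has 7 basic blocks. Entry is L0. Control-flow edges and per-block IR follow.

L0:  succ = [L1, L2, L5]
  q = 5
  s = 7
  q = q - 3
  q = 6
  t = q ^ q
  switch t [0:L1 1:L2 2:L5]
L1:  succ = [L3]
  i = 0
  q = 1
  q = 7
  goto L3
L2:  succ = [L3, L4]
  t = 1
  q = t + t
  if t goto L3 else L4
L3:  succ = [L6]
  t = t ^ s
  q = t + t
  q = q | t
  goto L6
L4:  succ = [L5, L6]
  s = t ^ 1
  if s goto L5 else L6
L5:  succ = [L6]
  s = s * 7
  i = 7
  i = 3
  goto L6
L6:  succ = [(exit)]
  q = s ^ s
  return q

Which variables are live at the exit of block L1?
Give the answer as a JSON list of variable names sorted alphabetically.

Block summaries:
  L0 def {q,s,t} use ∅
  L1 def {i,q} use ∅
  L2 def {q,t} use ∅
  L3 def {q,t} use {s,t}
  L4 def {s} use {t}
  L5 def {i,s} use {s}
  L6 def {q} use {s}

Live sets:
  L0: in=∅ out={s,t}
  L1: in={s,t} out={s,t}
  L2: in={s} out={s,t}
  L3: in={s,t} out={s}
  L4: in={t} out={s}
  L5: in={s} out={s}
  L6: in={s} out=∅

live-out(L1) = ["s", "t"]

Answer: ["s", "t"]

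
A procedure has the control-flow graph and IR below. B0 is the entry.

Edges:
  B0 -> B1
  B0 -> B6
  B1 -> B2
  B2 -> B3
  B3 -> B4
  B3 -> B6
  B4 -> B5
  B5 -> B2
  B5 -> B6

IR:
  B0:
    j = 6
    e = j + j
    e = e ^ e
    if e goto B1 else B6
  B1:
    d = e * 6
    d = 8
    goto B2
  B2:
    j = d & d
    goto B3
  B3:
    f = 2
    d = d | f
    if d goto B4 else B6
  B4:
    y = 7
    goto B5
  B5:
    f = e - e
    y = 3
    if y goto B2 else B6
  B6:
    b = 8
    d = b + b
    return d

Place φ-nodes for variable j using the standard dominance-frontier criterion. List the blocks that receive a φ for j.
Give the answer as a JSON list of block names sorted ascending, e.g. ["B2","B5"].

idom tree: B1←B0 B2←B1 B3←B2 B4←B3 B5←B4 B6←B0
Dom at joins:
  B2: preds {B1,B5}: {B0,B1} ∩ {B0,B1,B2,B3,B4,B5} = {B0,B1}; idom=B1
  B6: preds {B0,B3,B5}: {B0} ∩ {B0,B1,B2,B3} ∩ {B0,B1,B2,B3,B4,B5} = {B0}; idom=B0

DF derivation:
  B2←B1: walk · to B1
  B2←B5: walk B5→B4→B3→B2 to B1
  B6←B0: walk · to B0
  B6←B3: walk B3→B2→B1 to B0
  B6←B5: walk B5→B4→B3→B2→B1 to B0
  B0 → ∅
  B1 → {B6}
  B2 → {B2,B6}
  B3 → {B2,B6}
  B4 → {B2,B6}
  B5 → {B2,B6}
  B6 → ∅

φ for j: defs {B0,B2}
  DF⁺ = {B2,B6}

Answer: ["B2", "B6"]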